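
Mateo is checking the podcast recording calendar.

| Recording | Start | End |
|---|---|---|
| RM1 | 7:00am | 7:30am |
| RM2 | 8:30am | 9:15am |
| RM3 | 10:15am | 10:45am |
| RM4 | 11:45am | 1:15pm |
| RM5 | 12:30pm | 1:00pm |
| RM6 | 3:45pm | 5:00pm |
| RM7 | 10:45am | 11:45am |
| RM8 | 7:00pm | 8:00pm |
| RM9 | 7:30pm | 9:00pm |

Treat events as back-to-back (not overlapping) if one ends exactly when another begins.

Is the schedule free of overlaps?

Sorted by start: RM1, RM2, RM3, RM7, RM4, RM5, RM6, RM8, RM9.
RM2 starts after RM1 ends, so nothing later overlaps RM1 either.
RM3 starts after RM2 ends, so nothing later overlaps RM2 either.
RM7 starts exactly when RM3 ends (back-to-back, no overlap), so nothing later overlaps RM3 either.
RM4 starts exactly when RM7 ends (back-to-back, no overlap), so nothing later overlaps RM7 either.
RM5 starts before RM4 ends → RM4 and RM5 overlap.
That's a conflict, so the schedule is not conflict-free.

No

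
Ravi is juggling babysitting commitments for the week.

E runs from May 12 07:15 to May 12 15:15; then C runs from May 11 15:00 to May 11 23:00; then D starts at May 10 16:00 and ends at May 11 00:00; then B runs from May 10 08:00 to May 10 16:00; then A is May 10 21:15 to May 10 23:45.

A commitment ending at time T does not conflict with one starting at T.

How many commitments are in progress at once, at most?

Sort all start/end points and keep a running count:
May 10 08:00 start B → 1
May 10 16:00 end B → 0
May 10 16:00 start D → 1
May 10 21:15 start A → 2
May 10 23:45 end A → 1
May 11 00:00 end D → 0
May 11 15:00 start C → 1
May 11 23:00 end C → 0
May 12 07:15 start E → 1
May 12 15:15 end E → 0
Peak is 2, at May 10 21:15 (A, D).

2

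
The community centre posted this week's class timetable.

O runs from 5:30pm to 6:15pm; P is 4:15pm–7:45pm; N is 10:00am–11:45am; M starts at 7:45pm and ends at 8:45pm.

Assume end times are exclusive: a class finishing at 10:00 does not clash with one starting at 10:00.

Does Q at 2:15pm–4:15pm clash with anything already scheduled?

N: ends 11:45am at or before Q starts 2:15pm → clear.
P: starts 4:15pm at or after Q ends 4:15pm → clear.
O: starts 5:30pm at or after Q ends 4:15pm → clear.
M: starts 7:45pm at or after Q ends 4:15pm → clear.

No — it doesn't clash with anything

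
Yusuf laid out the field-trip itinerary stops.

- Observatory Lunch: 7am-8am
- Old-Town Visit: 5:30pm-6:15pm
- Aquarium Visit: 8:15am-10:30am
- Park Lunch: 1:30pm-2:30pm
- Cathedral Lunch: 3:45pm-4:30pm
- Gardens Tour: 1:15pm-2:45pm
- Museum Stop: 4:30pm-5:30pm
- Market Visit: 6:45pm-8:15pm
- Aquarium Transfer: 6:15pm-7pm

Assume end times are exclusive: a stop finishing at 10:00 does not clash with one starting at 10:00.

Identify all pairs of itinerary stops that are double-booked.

Sorted by start: Observatory Lunch, Aquarium Visit, Gardens Tour, Park Lunch, Cathedral Lunch, Museum Stop, Old-Town Visit, Aquarium Transfer, Market Visit.
Aquarium Visit starts after Observatory Lunch ends; Observatory Lunch is clear from here.
Gardens Tour starts after Aquarium Visit ends; Aquarium Visit is clear from here.
Park Lunch starts before Gardens Tour ends → Gardens Tour and Park Lunch overlap.
Cathedral Lunch starts after Gardens Tour ends; Gardens Tour is clear from here.
Cathedral Lunch starts after Park Lunch ends; Park Lunch is clear from here.
Museum Stop starts exactly when Cathedral Lunch ends (back-to-back, no overlap); Cathedral Lunch is clear from here.
Old-Town Visit starts exactly when Museum Stop ends (back-to-back, no overlap); Museum Stop is clear from here.
Aquarium Transfer starts exactly when Old-Town Visit ends (back-to-back, no overlap); Old-Town Visit is clear from here.
Market Visit starts before Aquarium Transfer ends → Aquarium Transfer and Market Visit overlap.

Aquarium Transfer & Market Visit, Gardens Tour & Park Lunch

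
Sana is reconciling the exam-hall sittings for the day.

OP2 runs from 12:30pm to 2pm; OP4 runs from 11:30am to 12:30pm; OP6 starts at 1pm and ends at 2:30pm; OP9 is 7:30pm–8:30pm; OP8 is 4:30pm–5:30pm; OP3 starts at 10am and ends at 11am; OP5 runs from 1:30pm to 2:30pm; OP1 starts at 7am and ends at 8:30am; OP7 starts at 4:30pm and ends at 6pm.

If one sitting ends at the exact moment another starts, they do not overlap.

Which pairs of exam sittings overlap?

Sorted by start: OP1, OP3, OP4, OP2, OP6, OP5, OP7, OP8, OP9.
OP3 starts after OP1 ends; OP1 is clear from here.
OP4 starts after OP3 ends; OP3 is clear from here.
OP2 starts exactly when OP4 ends (back-to-back, no overlap); OP4 is clear from here.
OP6 starts before OP2 ends → OP2 and OP6 overlap.
OP5 starts before OP2 ends → OP2 and OP5 overlap.
OP7 starts after OP2 ends; OP2 is clear from here.
OP5 starts before OP6 ends → OP6 and OP5 overlap.
OP7 starts after OP6 ends; OP6 is clear from here.
OP7 starts after OP5 ends; OP5 is clear from here.
OP8 starts before OP7 ends → OP7 and OP8 overlap.
OP9 starts after OP7 ends.
OP9 starts after OP8 ends.

OP2 & OP5, OP2 & OP6, OP5 & OP6, OP7 & OP8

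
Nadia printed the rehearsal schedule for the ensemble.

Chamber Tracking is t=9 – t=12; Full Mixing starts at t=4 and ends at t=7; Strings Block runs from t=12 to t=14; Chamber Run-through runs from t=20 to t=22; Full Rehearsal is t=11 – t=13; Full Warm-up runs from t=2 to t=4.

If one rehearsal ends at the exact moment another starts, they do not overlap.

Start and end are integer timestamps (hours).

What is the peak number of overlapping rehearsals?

2

Sweep the timeline, counting +1 at each start and −1 at each end (ends before starts at a tie):
t=2 start Full Warm-up → 1
t=4 end Full Warm-up → 0
t=4 start Full Mixing → 1
t=7 end Full Mixing → 0
t=9 start Chamber Tracking → 1
t=11 start Full Rehearsal → 2
t=12 end Chamber Tracking → 1
t=12 start Strings Block → 2
t=13 end Full Rehearsal → 1
t=14 end Strings Block → 0
t=20 start Chamber Run-through → 1
t=22 end Chamber Run-through → 0
Peak is 2, at t=11 (Chamber Tracking, Full Rehearsal).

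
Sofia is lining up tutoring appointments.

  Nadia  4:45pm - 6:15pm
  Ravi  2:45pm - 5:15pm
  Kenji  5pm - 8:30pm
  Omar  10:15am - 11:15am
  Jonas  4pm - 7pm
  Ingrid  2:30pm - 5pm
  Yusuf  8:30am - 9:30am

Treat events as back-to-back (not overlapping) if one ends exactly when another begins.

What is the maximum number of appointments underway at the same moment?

Sweep the timeline, counting +1 at each start and −1 at each end (ends before starts at a tie):
8:30am start Yusuf → 1
9:30am end Yusuf → 0
10:15am start Omar → 1
11:15am end Omar → 0
2:30pm start Ingrid → 1
2:45pm start Ravi → 2
4pm start Jonas → 3
4:45pm start Nadia → 4
5pm end Ingrid → 3
5pm start Kenji → 4
5:15pm end Ravi → 3
6:15pm end Nadia → 2
7pm end Jonas → 1
8:30pm end Kenji → 0
Peak is 4, at 4:45pm (Ingrid, Jonas, Nadia, Ravi).

4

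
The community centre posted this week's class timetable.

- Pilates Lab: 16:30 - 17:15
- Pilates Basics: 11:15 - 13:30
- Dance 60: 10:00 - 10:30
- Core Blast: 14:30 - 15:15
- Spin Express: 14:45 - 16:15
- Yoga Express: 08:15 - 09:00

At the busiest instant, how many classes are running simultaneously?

Walk through starts and ends in time order (an end at T is processed before a start at T):
08:15 start Yoga Express → 1
09:00 end Yoga Express → 0
10:00 start Dance 60 → 1
10:30 end Dance 60 → 0
11:15 start Pilates Basics → 1
13:30 end Pilates Basics → 0
14:30 start Core Blast → 1
14:45 start Spin Express → 2
15:15 end Core Blast → 1
16:15 end Spin Express → 0
16:30 start Pilates Lab → 1
17:15 end Pilates Lab → 0
Peak is 2, at 14:45 (Core Blast, Spin Express).

2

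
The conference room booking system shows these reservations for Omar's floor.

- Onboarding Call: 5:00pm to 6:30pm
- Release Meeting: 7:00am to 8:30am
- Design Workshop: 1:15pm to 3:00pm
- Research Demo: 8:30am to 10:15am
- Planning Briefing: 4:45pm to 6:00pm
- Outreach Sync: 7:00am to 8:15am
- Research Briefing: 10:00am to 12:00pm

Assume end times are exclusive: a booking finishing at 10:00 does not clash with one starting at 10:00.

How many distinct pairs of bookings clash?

Check each pair: they overlap iff neither finishes before the other starts.
Sorted by start: Release Meeting, Outreach Sync, Research Demo, Research Briefing, Design Workshop, Planning Briefing, Onboarding Call.
Outreach Sync starts before Release Meeting ends → Release Meeting and Outreach Sync overlap.
Research Demo starts exactly when Release Meeting ends (back-to-back, no overlap), so nothing later overlaps Release Meeting either.
Research Demo starts after Outreach Sync ends, so nothing later overlaps Outreach Sync either.
Research Briefing starts before Research Demo ends → Research Demo and Research Briefing overlap.
Design Workshop starts after Research Demo ends, so nothing later overlaps Research Demo either.
Design Workshop starts after Research Briefing ends, so nothing later overlaps Research Briefing either.
Planning Briefing starts after Design Workshop ends, so nothing later overlaps Design Workshop either.
Onboarding Call starts before Planning Briefing ends → Planning Briefing and Onboarding Call overlap.
Overlapping pairs: Onboarding Call & Planning Briefing, Outreach Sync & Release Meeting, Research Briefing & Research Demo — 3 in total.

3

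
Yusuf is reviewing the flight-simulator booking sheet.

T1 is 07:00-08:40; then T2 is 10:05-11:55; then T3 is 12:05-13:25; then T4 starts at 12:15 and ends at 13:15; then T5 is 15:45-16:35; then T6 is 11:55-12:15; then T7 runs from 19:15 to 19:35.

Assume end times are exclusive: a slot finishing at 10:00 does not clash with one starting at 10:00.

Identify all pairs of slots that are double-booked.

T3 & T4, T3 & T6

Sorted by start: T1, T2, T6, T3, T4, T5, T7.
T2 starts after T1 ends, so nothing later overlaps T1 either.
T6 starts exactly when T2 ends (back-to-back, no overlap), so nothing later overlaps T2 either.
T3 starts before T6 ends → T6 and T3 overlap.
T4 starts exactly when T6 ends (back-to-back, no overlap), so nothing later overlaps T6 either.
T4 starts before T3 ends → T3 and T4 overlap.
T5 starts after T3 ends, so nothing later overlaps T3 either.
T5 starts after T4 ends, so nothing later overlaps T4 either.
T7 starts after T5 ends.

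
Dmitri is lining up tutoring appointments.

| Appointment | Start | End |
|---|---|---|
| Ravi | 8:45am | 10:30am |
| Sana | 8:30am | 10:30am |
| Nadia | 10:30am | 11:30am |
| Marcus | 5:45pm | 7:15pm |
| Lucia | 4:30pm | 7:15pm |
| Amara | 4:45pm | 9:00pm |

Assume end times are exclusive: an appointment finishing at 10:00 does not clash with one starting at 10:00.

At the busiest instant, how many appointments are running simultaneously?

Sort all start/end points and keep a running count:
8:30am start Sana → 1
8:45am start Ravi → 2
10:30am end Ravi → 1
10:30am end Sana → 0
10:30am start Nadia → 1
11:30am end Nadia → 0
4:30pm start Lucia → 1
4:45pm start Amara → 2
5:45pm start Marcus → 3
7:15pm end Lucia → 2
7:15pm end Marcus → 1
9:00pm end Amara → 0
Peak is 3, at 5:45pm (Amara, Lucia, Marcus).

3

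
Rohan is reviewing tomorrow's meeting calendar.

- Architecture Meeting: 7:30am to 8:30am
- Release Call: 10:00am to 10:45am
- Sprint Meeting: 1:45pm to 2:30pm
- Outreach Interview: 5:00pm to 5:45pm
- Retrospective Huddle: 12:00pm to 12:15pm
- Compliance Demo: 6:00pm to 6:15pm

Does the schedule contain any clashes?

Two intervals overlap when each starts before the other ends.
Sorted by start: Architecture Meeting, Release Call, Retrospective Huddle, Sprint Meeting, Outreach Interview, Compliance Demo.
Release Call starts after Architecture Meeting ends, so Architecture Meeting has no further overlaps.
Retrospective Huddle starts after Release Call ends, so Release Call has no further overlaps.
Sprint Meeting starts after Retrospective Huddle ends, so Retrospective Huddle has no further overlaps.
Outreach Interview starts after Sprint Meeting ends, so Sprint Meeting has no further overlaps.
Compliance Demo starts after Outreach Interview ends.
Every pair is clear; the schedule has no overlaps.

No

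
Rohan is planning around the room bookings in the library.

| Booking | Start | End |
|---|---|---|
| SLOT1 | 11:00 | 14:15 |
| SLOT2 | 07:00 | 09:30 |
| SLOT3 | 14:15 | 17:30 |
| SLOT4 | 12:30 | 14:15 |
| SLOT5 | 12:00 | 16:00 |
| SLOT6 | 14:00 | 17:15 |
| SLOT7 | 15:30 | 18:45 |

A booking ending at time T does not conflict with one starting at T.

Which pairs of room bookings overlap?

Sorted by start: SLOT2, SLOT1, SLOT5, SLOT4, SLOT6, SLOT3, SLOT7.
SLOT1 starts after SLOT2 ends, so SLOT2 has no further overlaps.
SLOT5 starts before SLOT1 ends → SLOT1 and SLOT5 overlap.
SLOT4 starts before SLOT1 ends → SLOT1 and SLOT4 overlap.
SLOT6 starts before SLOT1 ends → SLOT1 and SLOT6 overlap.
SLOT3 starts exactly when SLOT1 ends (back-to-back, no overlap), so SLOT1 has no further overlaps.
SLOT4 starts before SLOT5 ends → SLOT5 and SLOT4 overlap.
SLOT6 starts before SLOT5 ends → SLOT5 and SLOT6 overlap.
SLOT3 starts before SLOT5 ends → SLOT5 and SLOT3 overlap.
SLOT7 starts before SLOT5 ends → SLOT5 and SLOT7 overlap.
SLOT6 starts before SLOT4 ends → SLOT4 and SLOT6 overlap.
SLOT3 starts exactly when SLOT4 ends (back-to-back, no overlap), so SLOT4 has no further overlaps.
SLOT3 starts before SLOT6 ends → SLOT6 and SLOT3 overlap.
SLOT7 starts before SLOT6 ends → SLOT6 and SLOT7 overlap.
SLOT7 starts before SLOT3 ends → SLOT3 and SLOT7 overlap.

SLOT1 & SLOT4, SLOT1 & SLOT5, SLOT1 & SLOT6, SLOT3 & SLOT5, SLOT3 & SLOT6, SLOT3 & SLOT7, SLOT4 & SLOT5, SLOT4 & SLOT6, SLOT5 & SLOT6, SLOT5 & SLOT7, SLOT6 & SLOT7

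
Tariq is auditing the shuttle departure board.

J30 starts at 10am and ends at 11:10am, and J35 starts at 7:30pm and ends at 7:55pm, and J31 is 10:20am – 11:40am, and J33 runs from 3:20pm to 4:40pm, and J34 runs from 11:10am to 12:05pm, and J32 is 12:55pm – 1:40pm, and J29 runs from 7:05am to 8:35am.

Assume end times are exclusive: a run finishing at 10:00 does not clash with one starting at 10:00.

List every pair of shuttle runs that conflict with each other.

J30 & J31, J31 & J34

Check each pair: they overlap iff neither finishes before the other starts.
Sorted by start: J29, J30, J31, J34, J32, J33, J35.
J30 starts after J29 ends — done with J29.
J31 starts before J30 ends → J30 and J31 overlap.
J34 starts exactly when J30 ends (back-to-back, no overlap) — done with J30.
J34 starts before J31 ends → J31 and J34 overlap.
J32 starts after J31 ends — done with J31.
J32 starts after J34 ends — done with J34.
J33 starts after J32 ends — done with J32.
J35 starts after J33 ends.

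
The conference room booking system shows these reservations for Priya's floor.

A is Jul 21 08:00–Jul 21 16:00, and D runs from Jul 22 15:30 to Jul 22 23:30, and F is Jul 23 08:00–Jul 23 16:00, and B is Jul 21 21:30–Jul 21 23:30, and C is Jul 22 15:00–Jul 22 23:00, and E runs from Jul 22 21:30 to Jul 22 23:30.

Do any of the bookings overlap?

Check each pair: they overlap iff neither finishes before the other starts.
Sorted by start: A, B, C, D, E, F.
B starts after A ends; A is clear from here.
C starts after B ends; B is clear from here.
D starts before C ends → C and D overlap.
That's a conflict, so the schedule is not conflict-free.

Yes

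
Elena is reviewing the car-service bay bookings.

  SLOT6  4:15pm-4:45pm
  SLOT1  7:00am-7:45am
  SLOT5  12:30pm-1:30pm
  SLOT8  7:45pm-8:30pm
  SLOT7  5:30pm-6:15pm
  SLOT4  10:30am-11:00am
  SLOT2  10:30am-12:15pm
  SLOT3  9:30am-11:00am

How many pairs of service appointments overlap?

3

Sorted by start: SLOT1, SLOT3, SLOT2, SLOT4, SLOT5, SLOT6, SLOT7, SLOT8.
SLOT3 starts after SLOT1 ends; SLOT1 is clear from here.
SLOT2 starts before SLOT3 ends → SLOT3 and SLOT2 overlap.
SLOT4 starts before SLOT3 ends → SLOT3 and SLOT4 overlap.
SLOT5 starts after SLOT3 ends; SLOT3 is clear from here.
SLOT4 starts before SLOT2 ends → SLOT2 and SLOT4 overlap.
SLOT5 starts after SLOT2 ends; SLOT2 is clear from here.
SLOT5 starts after SLOT4 ends; SLOT4 is clear from here.
SLOT6 starts after SLOT5 ends; SLOT5 is clear from here.
SLOT7 starts after SLOT6 ends; SLOT6 is clear from here.
SLOT8 starts after SLOT7 ends.
Overlapping pairs: SLOT2 & SLOT3, SLOT2 & SLOT4, SLOT3 & SLOT4 — 3 in total.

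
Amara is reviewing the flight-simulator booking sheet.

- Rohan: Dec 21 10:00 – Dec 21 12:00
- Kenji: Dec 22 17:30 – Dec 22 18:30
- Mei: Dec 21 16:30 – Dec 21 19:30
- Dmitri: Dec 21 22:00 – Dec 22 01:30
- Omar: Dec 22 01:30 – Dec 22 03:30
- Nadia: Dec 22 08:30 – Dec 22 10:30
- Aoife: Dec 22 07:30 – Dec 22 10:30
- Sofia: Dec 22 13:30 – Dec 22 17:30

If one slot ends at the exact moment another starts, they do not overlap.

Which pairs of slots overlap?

Aoife & Nadia

Sorted by start: Rohan, Mei, Dmitri, Omar, Aoife, Nadia, Sofia, Kenji.
Mei starts after Rohan ends, so Rohan has no further overlaps.
Dmitri starts after Mei ends, so Mei has no further overlaps.
Omar starts exactly when Dmitri ends (back-to-back, no overlap), so Dmitri has no further overlaps.
Aoife starts after Omar ends, so Omar has no further overlaps.
Nadia starts before Aoife ends → Aoife and Nadia overlap.
Sofia starts after Aoife ends, so Aoife has no further overlaps.
Sofia starts after Nadia ends, so Nadia has no further overlaps.
Kenji starts exactly when Sofia ends (back-to-back, no overlap).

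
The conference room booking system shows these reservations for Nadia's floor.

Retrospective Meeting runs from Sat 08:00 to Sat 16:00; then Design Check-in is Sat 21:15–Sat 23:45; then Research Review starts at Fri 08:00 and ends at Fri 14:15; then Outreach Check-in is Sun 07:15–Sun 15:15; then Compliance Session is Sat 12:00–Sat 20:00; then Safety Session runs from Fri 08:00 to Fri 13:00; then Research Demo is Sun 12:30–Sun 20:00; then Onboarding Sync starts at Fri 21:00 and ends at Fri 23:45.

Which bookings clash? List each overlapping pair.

Sorted by start: Safety Session, Research Review, Onboarding Sync, Retrospective Meeting, Compliance Session, Design Check-in, Outreach Check-in, Research Demo.
Research Review starts before Safety Session ends → Safety Session and Research Review overlap.
Onboarding Sync starts after Safety Session ends, so nothing later overlaps Safety Session either.
Onboarding Sync starts after Research Review ends, so nothing later overlaps Research Review either.
Retrospective Meeting starts after Onboarding Sync ends, so nothing later overlaps Onboarding Sync either.
Compliance Session starts before Retrospective Meeting ends → Retrospective Meeting and Compliance Session overlap.
Design Check-in starts after Retrospective Meeting ends, so nothing later overlaps Retrospective Meeting either.
Design Check-in starts after Compliance Session ends, so nothing later overlaps Compliance Session either.
Outreach Check-in starts after Design Check-in ends, so nothing later overlaps Design Check-in either.
Research Demo starts before Outreach Check-in ends → Outreach Check-in and Research Demo overlap.

Compliance Session & Retrospective Meeting, Outreach Check-in & Research Demo, Research Review & Safety Session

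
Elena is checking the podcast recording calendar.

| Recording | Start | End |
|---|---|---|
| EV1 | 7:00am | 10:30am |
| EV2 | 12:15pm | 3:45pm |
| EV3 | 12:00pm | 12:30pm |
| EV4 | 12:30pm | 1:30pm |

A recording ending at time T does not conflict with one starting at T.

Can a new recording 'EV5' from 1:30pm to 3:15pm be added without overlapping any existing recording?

No — it overlaps EV2

EV1: ends 10:30am at or before EV5 starts 1:30pm → clear.
EV3: ends 12:30pm at or before EV5 starts 1:30pm → clear.
EV2: starts 12:15pm before EV5 ends 3:15pm, and ends 3:45pm after EV5 starts 1:30pm → overlap.
EV4: ends 1:30pm at or before EV5 starts 1:30pm → clear.
EV5 overlaps EV2.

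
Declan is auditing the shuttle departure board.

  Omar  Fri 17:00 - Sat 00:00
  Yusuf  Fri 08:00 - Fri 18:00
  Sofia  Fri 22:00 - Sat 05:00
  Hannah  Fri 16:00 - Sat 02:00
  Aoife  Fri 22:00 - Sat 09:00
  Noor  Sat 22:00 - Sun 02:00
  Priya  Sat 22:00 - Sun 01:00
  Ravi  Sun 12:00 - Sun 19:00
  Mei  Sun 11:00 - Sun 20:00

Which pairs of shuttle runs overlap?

Aoife & Hannah, Aoife & Omar, Aoife & Sofia, Hannah & Omar, Hannah & Sofia, Hannah & Yusuf, Mei & Ravi, Noor & Priya, Omar & Sofia, Omar & Yusuf

Check each pair: they overlap iff neither finishes before the other starts.
Sorted by start: Yusuf, Hannah, Omar, Sofia, Aoife, Noor, Priya, Mei, Ravi.
Hannah starts before Yusuf ends → Yusuf and Hannah overlap.
Omar starts before Yusuf ends → Yusuf and Omar overlap.
Sofia starts after Yusuf ends, so Yusuf has no further overlaps.
Omar starts before Hannah ends → Hannah and Omar overlap.
Sofia starts before Hannah ends → Hannah and Sofia overlap.
Aoife starts before Hannah ends → Hannah and Aoife overlap.
Noor starts after Hannah ends, so Hannah has no further overlaps.
Sofia starts before Omar ends → Omar and Sofia overlap.
Aoife starts before Omar ends → Omar and Aoife overlap.
Noor starts after Omar ends, so Omar has no further overlaps.
Aoife starts before Sofia ends → Sofia and Aoife overlap.
Noor starts after Sofia ends, so Sofia has no further overlaps.
Noor starts after Aoife ends, so Aoife has no further overlaps.
Priya starts before Noor ends → Noor and Priya overlap.
Mei starts after Noor ends, so Noor has no further overlaps.
Mei starts after Priya ends, so Priya has no further overlaps.
Ravi starts before Mei ends → Mei and Ravi overlap.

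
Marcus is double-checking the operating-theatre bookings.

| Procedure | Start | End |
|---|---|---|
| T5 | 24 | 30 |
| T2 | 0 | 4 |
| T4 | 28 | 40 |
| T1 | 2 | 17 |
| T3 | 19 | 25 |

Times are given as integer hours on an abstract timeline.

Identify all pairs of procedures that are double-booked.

Sorted by start: T2, T1, T3, T5, T4.
T1 starts before T2 ends → T2 and T1 overlap.
T3 starts after T2 ends; T2 is clear from here.
T3 starts after T1 ends; T1 is clear from here.
T5 starts before T3 ends → T3 and T5 overlap.
T4 starts after T3 ends.
T4 starts before T5 ends → T5 and T4 overlap.

T1 & T2, T3 & T5, T4 & T5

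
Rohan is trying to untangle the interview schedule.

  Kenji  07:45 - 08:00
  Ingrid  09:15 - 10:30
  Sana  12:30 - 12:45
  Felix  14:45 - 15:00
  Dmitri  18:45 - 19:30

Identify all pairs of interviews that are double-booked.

none

Sorted by start: Kenji, Ingrid, Sana, Felix, Dmitri.
Ingrid starts after Kenji ends, so nothing later overlaps Kenji either.
Sana starts after Ingrid ends, so nothing later overlaps Ingrid either.
Felix starts after Sana ends, so nothing later overlaps Sana either.
Dmitri starts after Felix ends.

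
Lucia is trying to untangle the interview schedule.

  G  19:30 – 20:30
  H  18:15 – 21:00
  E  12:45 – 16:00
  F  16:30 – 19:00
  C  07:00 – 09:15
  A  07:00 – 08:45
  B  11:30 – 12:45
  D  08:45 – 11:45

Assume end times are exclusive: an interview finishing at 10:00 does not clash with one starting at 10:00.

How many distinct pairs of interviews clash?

Sorted by start: A, C, D, B, E, F, H, G.
C starts before A ends → A and C overlap.
D starts exactly when A ends (back-to-back, no overlap), so nothing later overlaps A either.
D starts before C ends → C and D overlap.
B starts after C ends, so nothing later overlaps C either.
B starts before D ends → D and B overlap.
E starts after D ends, so nothing later overlaps D either.
E starts exactly when B ends (back-to-back, no overlap), so nothing later overlaps B either.
F starts after E ends, so nothing later overlaps E either.
H starts before F ends → F and H overlap.
G starts after F ends.
G starts before H ends → H and G overlap.
Overlapping pairs: A & C, B & D, C & D, F & H, G & H — 5 in total.

5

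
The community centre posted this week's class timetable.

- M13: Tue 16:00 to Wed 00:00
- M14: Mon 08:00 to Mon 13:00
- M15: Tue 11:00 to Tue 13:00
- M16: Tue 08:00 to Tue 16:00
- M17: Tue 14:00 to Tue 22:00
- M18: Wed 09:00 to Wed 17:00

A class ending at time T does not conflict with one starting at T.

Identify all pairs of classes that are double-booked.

M13 & M17, M15 & M16, M16 & M17

Check each pair: they overlap iff neither finishes before the other starts.
Sorted by start: M14, M16, M15, M17, M13, M18.
M16 starts after M14 ends; M14 is clear from here.
M15 starts before M16 ends → M16 and M15 overlap.
M17 starts before M16 ends → M16 and M17 overlap.
M13 starts exactly when M16 ends (back-to-back, no overlap); M16 is clear from here.
M17 starts after M15 ends; M15 is clear from here.
M13 starts before M17 ends → M17 and M13 overlap.
M18 starts after M17 ends.
M18 starts after M13 ends.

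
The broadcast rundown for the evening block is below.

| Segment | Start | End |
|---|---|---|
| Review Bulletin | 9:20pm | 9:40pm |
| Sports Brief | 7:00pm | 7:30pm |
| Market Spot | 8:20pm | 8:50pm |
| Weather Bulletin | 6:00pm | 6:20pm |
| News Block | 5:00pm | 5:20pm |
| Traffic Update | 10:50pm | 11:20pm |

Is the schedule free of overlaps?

Yes

Sorted by start: News Block, Weather Bulletin, Sports Brief, Market Spot, Review Bulletin, Traffic Update.
Weather Bulletin starts after News Block ends, so nothing later overlaps News Block either.
Sports Brief starts after Weather Bulletin ends, so nothing later overlaps Weather Bulletin either.
Market Spot starts after Sports Brief ends, so nothing later overlaps Sports Brief either.
Review Bulletin starts after Market Spot ends, so nothing later overlaps Market Spot either.
Traffic Update starts after Review Bulletin ends.
Every pair is clear; the schedule has no overlaps.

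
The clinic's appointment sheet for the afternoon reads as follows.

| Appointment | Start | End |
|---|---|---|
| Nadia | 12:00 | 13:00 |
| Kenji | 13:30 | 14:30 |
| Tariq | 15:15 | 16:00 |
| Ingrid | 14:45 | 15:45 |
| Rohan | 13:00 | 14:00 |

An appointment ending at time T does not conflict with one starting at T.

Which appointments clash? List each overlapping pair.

Sorted by start: Nadia, Rohan, Kenji, Ingrid, Tariq.
Rohan starts exactly when Nadia ends (back-to-back, no overlap) — done with Nadia.
Kenji starts before Rohan ends → Rohan and Kenji overlap.
Ingrid starts after Rohan ends — done with Rohan.
Ingrid starts after Kenji ends — done with Kenji.
Tariq starts before Ingrid ends → Ingrid and Tariq overlap.

Ingrid & Tariq, Kenji & Rohan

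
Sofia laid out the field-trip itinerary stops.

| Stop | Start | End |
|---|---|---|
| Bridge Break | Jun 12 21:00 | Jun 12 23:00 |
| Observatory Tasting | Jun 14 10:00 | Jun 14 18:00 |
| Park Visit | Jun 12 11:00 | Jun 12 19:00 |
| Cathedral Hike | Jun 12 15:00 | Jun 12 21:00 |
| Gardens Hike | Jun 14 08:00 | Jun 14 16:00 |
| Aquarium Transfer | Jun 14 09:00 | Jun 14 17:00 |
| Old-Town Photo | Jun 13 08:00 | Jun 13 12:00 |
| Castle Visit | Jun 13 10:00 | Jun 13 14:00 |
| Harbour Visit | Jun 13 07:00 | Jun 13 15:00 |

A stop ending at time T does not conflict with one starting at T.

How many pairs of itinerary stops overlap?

Check each pair: they overlap iff neither finishes before the other starts.
Sorted by start: Park Visit, Cathedral Hike, Bridge Break, Harbour Visit, Old-Town Photo, Castle Visit, Gardens Hike, Aquarium Transfer, Observatory Tasting.
Cathedral Hike starts before Park Visit ends → Park Visit and Cathedral Hike overlap.
Bridge Break starts after Park Visit ends; Park Visit is clear from here.
Bridge Break starts exactly when Cathedral Hike ends (back-to-back, no overlap); Cathedral Hike is clear from here.
Harbour Visit starts after Bridge Break ends; Bridge Break is clear from here.
Old-Town Photo starts before Harbour Visit ends → Harbour Visit and Old-Town Photo overlap.
Castle Visit starts before Harbour Visit ends → Harbour Visit and Castle Visit overlap.
Gardens Hike starts after Harbour Visit ends; Harbour Visit is clear from here.
Castle Visit starts before Old-Town Photo ends → Old-Town Photo and Castle Visit overlap.
Gardens Hike starts after Old-Town Photo ends; Old-Town Photo is clear from here.
Gardens Hike starts after Castle Visit ends; Castle Visit is clear from here.
Aquarium Transfer starts before Gardens Hike ends → Gardens Hike and Aquarium Transfer overlap.
Observatory Tasting starts before Gardens Hike ends → Gardens Hike and Observatory Tasting overlap.
Observatory Tasting starts before Aquarium Transfer ends → Aquarium Transfer and Observatory Tasting overlap.
Overlapping pairs: Aquarium Transfer & Gardens Hike, Aquarium Transfer & Observatory Tasting, Castle Visit & Harbour Visit, Castle Visit & Old-Town Photo, Cathedral Hike & Park Visit, Gardens Hike & Observatory Tasting, Harbour Visit & Old-Town Photo — 7 in total.

7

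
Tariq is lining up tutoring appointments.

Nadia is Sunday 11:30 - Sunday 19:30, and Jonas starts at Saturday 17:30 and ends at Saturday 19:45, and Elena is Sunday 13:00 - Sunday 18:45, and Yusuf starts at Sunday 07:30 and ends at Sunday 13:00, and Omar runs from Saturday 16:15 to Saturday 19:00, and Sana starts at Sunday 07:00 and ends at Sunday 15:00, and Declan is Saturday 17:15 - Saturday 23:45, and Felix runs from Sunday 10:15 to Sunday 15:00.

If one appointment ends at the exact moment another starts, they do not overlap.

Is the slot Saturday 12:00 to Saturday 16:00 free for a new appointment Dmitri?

Omar: starts Saturday 16:15 at or after Dmitri ends Saturday 16:00 → clear.
Declan: starts Saturday 17:15 at or after Dmitri ends Saturday 16:00 → clear.
Jonas: starts Saturday 17:30 at or after Dmitri ends Saturday 16:00 → clear.
Sana: starts Sunday 07:00 at or after Dmitri ends Saturday 16:00 → clear.
Yusuf: starts Sunday 07:30 at or after Dmitri ends Saturday 16:00 → clear.
Felix: starts Sunday 10:15 at or after Dmitri ends Saturday 16:00 → clear.
Nadia: starts Sunday 11:30 at or after Dmitri ends Saturday 16:00 → clear.
Elena: starts Sunday 13:00 at or after Dmitri ends Saturday 16:00 → clear.

Yes — the slot is free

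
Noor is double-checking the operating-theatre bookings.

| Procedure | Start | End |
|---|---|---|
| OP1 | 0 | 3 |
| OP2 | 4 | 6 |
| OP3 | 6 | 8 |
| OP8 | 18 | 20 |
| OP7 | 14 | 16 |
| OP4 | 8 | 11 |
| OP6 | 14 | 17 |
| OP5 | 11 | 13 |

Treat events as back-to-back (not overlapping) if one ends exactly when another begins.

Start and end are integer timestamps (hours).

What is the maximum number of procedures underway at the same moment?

Walk through starts and ends in time order (an end at T is processed before a start at T):
0 start OP1 → 1
3 end OP1 → 0
4 start OP2 → 1
6 end OP2 → 0
6 start OP3 → 1
8 end OP3 → 0
8 start OP4 → 1
11 end OP4 → 0
11 start OP5 → 1
13 end OP5 → 0
14 start OP6 → 1
14 start OP7 → 2
16 end OP7 → 1
17 end OP6 → 0
18 start OP8 → 1
20 end OP8 → 0
Peak is 2, at 14 (OP6, OP7).

2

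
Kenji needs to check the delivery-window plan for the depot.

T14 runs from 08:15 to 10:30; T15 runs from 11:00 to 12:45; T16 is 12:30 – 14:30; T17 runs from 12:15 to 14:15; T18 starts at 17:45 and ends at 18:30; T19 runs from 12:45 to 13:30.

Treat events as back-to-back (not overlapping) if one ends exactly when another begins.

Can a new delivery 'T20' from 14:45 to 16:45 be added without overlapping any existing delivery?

Yes — the slot is free

T14: ends 10:30 at or before T20 starts 14:45 → clear.
T15: ends 12:45 at or before T20 starts 14:45 → clear.
T17: ends 14:15 at or before T20 starts 14:45 → clear.
T16: ends 14:30 at or before T20 starts 14:45 → clear.
T19: ends 13:30 at or before T20 starts 14:45 → clear.
T18: starts 17:45 at or after T20 ends 16:45 → clear.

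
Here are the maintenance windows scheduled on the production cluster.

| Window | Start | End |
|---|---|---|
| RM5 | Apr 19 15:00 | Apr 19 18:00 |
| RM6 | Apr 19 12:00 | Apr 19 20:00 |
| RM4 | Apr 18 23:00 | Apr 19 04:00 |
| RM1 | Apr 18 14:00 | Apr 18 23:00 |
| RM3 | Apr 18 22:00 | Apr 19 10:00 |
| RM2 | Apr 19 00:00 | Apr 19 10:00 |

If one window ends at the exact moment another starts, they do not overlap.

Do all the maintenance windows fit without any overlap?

Check each pair: they overlap iff neither finishes before the other starts.
Sorted by start: RM1, RM3, RM4, RM2, RM6, RM5.
RM3 starts before RM1 ends → RM1 and RM3 overlap.
That's a conflict, so the schedule is not conflict-free.

No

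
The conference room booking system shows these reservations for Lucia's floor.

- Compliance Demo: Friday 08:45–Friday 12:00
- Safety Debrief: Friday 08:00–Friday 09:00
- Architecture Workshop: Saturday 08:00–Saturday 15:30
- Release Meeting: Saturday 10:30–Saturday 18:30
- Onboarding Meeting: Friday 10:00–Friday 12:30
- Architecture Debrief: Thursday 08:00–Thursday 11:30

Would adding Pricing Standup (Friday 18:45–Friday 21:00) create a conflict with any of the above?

Architecture Debrief: ends Thursday 11:30 at or before Pricing Standup starts Friday 18:45 → clear.
Safety Debrief: ends Friday 09:00 at or before Pricing Standup starts Friday 18:45 → clear.
Compliance Demo: ends Friday 12:00 at or before Pricing Standup starts Friday 18:45 → clear.
Onboarding Meeting: ends Friday 12:30 at or before Pricing Standup starts Friday 18:45 → clear.
Architecture Workshop: starts Saturday 08:00 at or after Pricing Standup ends Friday 21:00 → clear.
Release Meeting: starts Saturday 10:30 at or after Pricing Standup ends Friday 21:00 → clear.

No — it doesn't clash with anything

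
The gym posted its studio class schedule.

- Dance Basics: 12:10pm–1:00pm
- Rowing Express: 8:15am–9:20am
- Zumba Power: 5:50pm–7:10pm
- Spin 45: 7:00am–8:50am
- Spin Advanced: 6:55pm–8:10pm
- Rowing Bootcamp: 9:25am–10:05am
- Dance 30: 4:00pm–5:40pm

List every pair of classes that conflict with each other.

Rowing Express & Spin 45, Spin Advanced & Zumba Power

Sorted by start: Spin 45, Rowing Express, Rowing Bootcamp, Dance Basics, Dance 30, Zumba Power, Spin Advanced.
Rowing Express starts before Spin 45 ends → Spin 45 and Rowing Express overlap.
Rowing Bootcamp starts after Spin 45 ends, so nothing later overlaps Spin 45 either.
Rowing Bootcamp starts after Rowing Express ends, so nothing later overlaps Rowing Express either.
Dance Basics starts after Rowing Bootcamp ends, so nothing later overlaps Rowing Bootcamp either.
Dance 30 starts after Dance Basics ends, so nothing later overlaps Dance Basics either.
Zumba Power starts after Dance 30 ends, so nothing later overlaps Dance 30 either.
Spin Advanced starts before Zumba Power ends → Zumba Power and Spin Advanced overlap.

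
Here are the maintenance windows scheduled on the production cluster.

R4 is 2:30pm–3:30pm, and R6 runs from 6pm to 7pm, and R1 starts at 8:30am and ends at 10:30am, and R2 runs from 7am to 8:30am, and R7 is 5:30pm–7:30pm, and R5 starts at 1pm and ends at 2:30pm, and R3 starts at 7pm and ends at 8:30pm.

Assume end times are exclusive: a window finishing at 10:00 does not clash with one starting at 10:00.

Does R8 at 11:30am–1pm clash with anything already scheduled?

No — it doesn't clash with anything

R2: ends 8:30am at or before R8 starts 11:30am → clear.
R1: ends 10:30am at or before R8 starts 11:30am → clear.
R5: starts 1pm at or after R8 ends 1pm → clear.
R4: starts 2:30pm at or after R8 ends 1pm → clear.
R7: starts 5:30pm at or after R8 ends 1pm → clear.
R6: starts 6pm at or after R8 ends 1pm → clear.
R3: starts 7pm at or after R8 ends 1pm → clear.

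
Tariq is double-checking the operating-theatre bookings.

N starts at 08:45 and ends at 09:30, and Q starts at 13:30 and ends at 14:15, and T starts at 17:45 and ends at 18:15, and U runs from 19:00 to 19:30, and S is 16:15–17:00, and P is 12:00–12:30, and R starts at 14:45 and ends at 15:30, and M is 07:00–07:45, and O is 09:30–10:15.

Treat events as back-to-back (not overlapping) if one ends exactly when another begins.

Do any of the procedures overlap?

No

Sorted by start: M, N, O, P, Q, R, S, T, U.
N starts after M ends; M is clear from here.
O starts exactly when N ends (back-to-back, no overlap); N is clear from here.
P starts after O ends; O is clear from here.
Q starts after P ends; P is clear from here.
R starts after Q ends; Q is clear from here.
S starts after R ends; R is clear from here.
T starts after S ends; S is clear from here.
U starts after T ends.
Every pair is clear; the schedule has no overlaps.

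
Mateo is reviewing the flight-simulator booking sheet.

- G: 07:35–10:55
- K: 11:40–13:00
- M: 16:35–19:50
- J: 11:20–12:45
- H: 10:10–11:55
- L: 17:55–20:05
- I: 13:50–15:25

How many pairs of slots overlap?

Check each pair: they overlap iff neither finishes before the other starts.
Sorted by start: G, H, J, K, I, M, L.
H starts before G ends → G and H overlap.
J starts after G ends, so nothing later overlaps G either.
J starts before H ends → H and J overlap.
K starts before H ends → H and K overlap.
I starts after H ends, so nothing later overlaps H either.
K starts before J ends → J and K overlap.
I starts after J ends, so nothing later overlaps J either.
I starts after K ends, so nothing later overlaps K either.
M starts after I ends, so nothing later overlaps I either.
L starts before M ends → M and L overlap.
Overlapping pairs: G & H, H & J, H & K, J & K, L & M — 5 in total.

5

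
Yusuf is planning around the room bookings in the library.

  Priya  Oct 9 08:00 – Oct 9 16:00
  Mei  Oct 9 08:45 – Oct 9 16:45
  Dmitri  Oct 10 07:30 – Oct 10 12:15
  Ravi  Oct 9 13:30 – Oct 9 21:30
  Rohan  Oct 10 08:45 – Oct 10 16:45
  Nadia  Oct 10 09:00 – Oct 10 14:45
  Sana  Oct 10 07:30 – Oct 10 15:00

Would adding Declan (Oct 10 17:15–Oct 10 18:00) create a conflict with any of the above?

Priya: ends Oct 9 16:00 at or before Declan starts Oct 10 17:15 → clear.
Mei: ends Oct 9 16:45 at or before Declan starts Oct 10 17:15 → clear.
Ravi: ends Oct 9 21:30 at or before Declan starts Oct 10 17:15 → clear.
Dmitri: ends Oct 10 12:15 at or before Declan starts Oct 10 17:15 → clear.
Sana: ends Oct 10 15:00 at or before Declan starts Oct 10 17:15 → clear.
Rohan: ends Oct 10 16:45 at or before Declan starts Oct 10 17:15 → clear.
Nadia: ends Oct 10 14:45 at or before Declan starts Oct 10 17:15 → clear.

No — it doesn't clash with anything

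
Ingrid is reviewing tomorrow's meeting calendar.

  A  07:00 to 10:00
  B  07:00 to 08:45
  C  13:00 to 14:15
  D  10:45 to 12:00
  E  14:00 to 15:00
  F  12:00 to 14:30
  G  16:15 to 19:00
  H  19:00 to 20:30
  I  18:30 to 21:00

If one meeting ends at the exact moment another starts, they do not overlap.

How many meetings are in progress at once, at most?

Sweep the timeline, counting +1 at each start and −1 at each end (ends before starts at a tie):
07:00 start A → 1
07:00 start B → 2
08:45 end B → 1
10:00 end A → 0
10:45 start D → 1
12:00 end D → 0
12:00 start F → 1
13:00 start C → 2
14:00 start E → 3
14:15 end C → 2
14:30 end F → 1
15:00 end E → 0
16:15 start G → 1
18:30 start I → 2
19:00 end G → 1
19:00 start H → 2
20:30 end H → 1
21:00 end I → 0
Peak is 3, at 14:00 (C, E, F).

3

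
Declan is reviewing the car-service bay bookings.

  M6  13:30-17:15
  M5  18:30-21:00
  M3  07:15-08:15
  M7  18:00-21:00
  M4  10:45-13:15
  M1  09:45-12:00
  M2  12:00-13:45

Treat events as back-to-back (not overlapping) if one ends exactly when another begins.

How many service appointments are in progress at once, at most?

Walk through starts and ends in time order (an end at T is processed before a start at T):
07:15 start M3 → 1
08:15 end M3 → 0
09:45 start M1 → 1
10:45 start M4 → 2
12:00 end M1 → 1
12:00 start M2 → 2
13:15 end M4 → 1
13:30 start M6 → 2
13:45 end M2 → 1
17:15 end M6 → 0
18:00 start M7 → 1
18:30 start M5 → 2
21:00 end M5 → 1
21:00 end M7 → 0
Peak is 2, at 10:45 (M1, M4).

2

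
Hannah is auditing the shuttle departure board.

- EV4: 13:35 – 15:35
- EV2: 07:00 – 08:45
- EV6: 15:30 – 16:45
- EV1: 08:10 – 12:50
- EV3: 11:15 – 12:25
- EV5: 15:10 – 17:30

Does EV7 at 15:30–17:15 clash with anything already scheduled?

Yes — it overlaps EV4, EV5, EV6

EV2: ends 08:45 at or before EV7 starts 15:30 → clear.
EV1: ends 12:50 at or before EV7 starts 15:30 → clear.
EV3: ends 12:25 at or before EV7 starts 15:30 → clear.
EV4: starts 13:35 before EV7 ends 17:15, and ends 15:35 after EV7 starts 15:30 → overlap.
EV5: starts 15:10 before EV7 ends 17:15, and ends 17:30 after EV7 starts 15:30 → overlap.
EV6: starts 15:30 before EV7 ends 17:15, and ends 16:45 after EV7 starts 15:30 → overlap.
EV7 overlaps EV4, EV5, EV6.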